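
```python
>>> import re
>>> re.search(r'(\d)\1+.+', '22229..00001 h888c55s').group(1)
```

The match spans [0:21] → '22229..00001 h888c55s'.
Captured: group 1 = '2'.

'2'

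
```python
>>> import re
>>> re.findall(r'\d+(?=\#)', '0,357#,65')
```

Because the assertion is zero-width, the text it checks is not consumed and won't appear in the result.
Scanning left to right: at [2:5] → '357'.
With no groups in the pattern, `findall` gives back each whole match — 1 here.

['357']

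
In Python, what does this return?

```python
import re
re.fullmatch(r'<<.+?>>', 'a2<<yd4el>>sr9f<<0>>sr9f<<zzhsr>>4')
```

None

`re.fullmatch` requires the pattern to consume the entire string.
Here there's no way to consume every character, so the call returns None.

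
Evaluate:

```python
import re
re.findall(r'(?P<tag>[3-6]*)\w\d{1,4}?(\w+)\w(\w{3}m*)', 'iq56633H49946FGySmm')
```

[('', '6633H49946FG', 'Smm')]

This matches zero or more of a character in [3-6] (captured as 'tag'); then a word character, then 1 to 4 of a digit (lazy); then one or more of a word character (captured); then a word character; then exactly 3 of a word character, then zero or more of the literal 'm' (captured).
Lazy quantifiers expand one character at a time until the remainder of the pattern can match.
Scanning left to right: at [1:19] match 'q56633H49946FGySmm', groups = ('', '6633H49946FG', 'Smm').
With 3 capturing groups, `findall` returns a 3-tuple per match.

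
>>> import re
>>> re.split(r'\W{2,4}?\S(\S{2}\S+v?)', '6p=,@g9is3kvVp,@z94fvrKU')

['6p', 'g9is3kvVp,@z94fvrKU', '']

Pattern: 2 to 4 of a non-word character (lazy); then a non-whitespace character; then exactly 2 of a non-whitespace character, then one or more of a non-whitespace character, then optionally a literal 'v' (captured).
Because the pattern has a capturing group, `split` also inserts each captured text between the pieces.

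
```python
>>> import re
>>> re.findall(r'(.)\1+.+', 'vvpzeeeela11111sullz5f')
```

A backreference is literal: `\1` must see the identical characters the first group matched.
Matches: at [0:22] match 'vvpzeeeela11111sullz5f', group 1 = 'v'.
Because there's exactly one group, `findall` drops the full match and keeps group 1 from the one hit.

['v']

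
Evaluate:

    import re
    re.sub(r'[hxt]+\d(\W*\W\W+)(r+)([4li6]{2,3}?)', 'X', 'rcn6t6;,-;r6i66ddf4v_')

The pattern matches one or more of one of [hxt]; then a digit; then zero or more of a non-word character, then a non-word character, then one or more of a non-word character (captured); then one or more of a literal 'r' (captured); then 2 to 3 of one of [4li6] (lazy) (captured).
Matches: at [4:13] → 't6;,-;r6i'.
Every occurrence is swapped for 'X'.

'rcn6X66ddf4v_'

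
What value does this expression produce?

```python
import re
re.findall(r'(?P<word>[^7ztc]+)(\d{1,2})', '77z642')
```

[('64', '2')]

The pattern matches one or more of any character except [7ztc] (captured as 'word'); then 1 to 2 of a digit (captured).
Walking the string: at [3:6] match '642', groups = ('64', '2').
2 groups means the one result is a tuple of 2 captured strings — 1 here.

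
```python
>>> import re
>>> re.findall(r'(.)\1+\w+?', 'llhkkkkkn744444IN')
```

['l', 'k', '4']

`\1` is not a pattern — it's the concrete string captured by group 1, re-applied verbatim.
Because there's exactly one group, `findall` drops the full match and keeps group 1 from each hit.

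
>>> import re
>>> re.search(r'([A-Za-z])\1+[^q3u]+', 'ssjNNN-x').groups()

A backreference is literal: `\1` must see the identical characters the first group matched.
`search` walks the string left to right and returns the first match it finds.
The match spans [0:8] → 'ssjNNN-x'.
Captured: group 1 = 's'.

('s',)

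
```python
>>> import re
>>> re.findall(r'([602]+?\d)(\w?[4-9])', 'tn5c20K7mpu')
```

[('20', 'K7')]

Multiple groups make `findall` return tuples — one 2-tuple for the one match.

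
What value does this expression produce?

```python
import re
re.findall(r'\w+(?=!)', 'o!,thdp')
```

['o']

Because the assertion is zero-width, the text it checks is not consumed and won't appear in the result.
Since nothing is captured, `findall` lists the 1 matched substring directly.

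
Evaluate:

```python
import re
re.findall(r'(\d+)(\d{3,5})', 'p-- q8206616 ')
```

[('8206', '616')]

The pattern matches one or more of a digit (captured); then 3 to 5 of a digit (captured).
Matches: at [5:12] match '8206616', groups = ('8206', '616').
With 2 capturing groups, `findall` returns a 2-tuple per match.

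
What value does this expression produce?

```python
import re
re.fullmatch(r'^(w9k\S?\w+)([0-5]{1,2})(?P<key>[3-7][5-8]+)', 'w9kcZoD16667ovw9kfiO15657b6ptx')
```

`fullmatch` succeeds only if the pattern covers the string from start to end.
Here there's no way to consume every character, so the call returns None.

None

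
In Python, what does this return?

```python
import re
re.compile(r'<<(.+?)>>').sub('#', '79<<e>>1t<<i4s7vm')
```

'79#1t<<i4s7vm'

Matches: at [2:7] → '<<e>>'.
Every occurrence is swapped for '#'.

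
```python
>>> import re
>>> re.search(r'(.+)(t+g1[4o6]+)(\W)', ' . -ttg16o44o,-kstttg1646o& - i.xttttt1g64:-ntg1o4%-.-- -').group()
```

This matches one or more of any character (captured); then one or more of the literal 't', then the literal 'g1', then one or more of one of [4o6] (captured); then a non-word character (captured).
Unlike `match`, `search` isn't anchored — it looks for the pattern anywhere in the string.
The match spans [0:51] → ' . -ttg16o44o,-kstttg1646o& - i.xttttt1g64:-ntg1o4%'.
Captured: group 1 = ' . -ttg16o44o,-kstttg1646o& - i.xttttt1g64:-n', group 2 = 'tg1o4', group 3 = '%'.

' . -ttg16o44o,-kstttg1646o& - i.xttttt1g64:-ntg1o4%'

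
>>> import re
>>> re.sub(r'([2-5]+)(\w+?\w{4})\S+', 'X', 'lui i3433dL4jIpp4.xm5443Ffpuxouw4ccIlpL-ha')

Pattern: one or more of a character in [2-5] (captured); then one or more of a word character (lazy), then exactly 4 of a word character (captured); then one or more of a non-whitespace character.
Matches: at [5:42] → '3433dL4jIpp4.xm5443Ffpuxouw4ccIlpL-ha'.
`sub` substitutes 'X' at each match site.

'lui iX'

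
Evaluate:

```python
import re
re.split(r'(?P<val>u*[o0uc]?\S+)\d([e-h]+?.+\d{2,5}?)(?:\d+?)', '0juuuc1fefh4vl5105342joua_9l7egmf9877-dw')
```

Pattern: zero or more of the literal 'u', then optionally one of [o0uc], then one or more of a non-whitespace character (captured as 'val'); then a digit; then one or more of a character in [e-h] (lazy), then one or more of any character, then 2 to 5 of a digit (lazy) (captured); then one or more of a digit (lazy) (non-capturing group).
Matches to split on: at [0:37] → '0juuuc1fefh4vl5105342joua_9l7egmf9877'.
`re.split` interleaves the captured-group text with the surrounding fragments.

['', '0juuuc1fefh4vl5105342joua_9l', 'egmf987', '-dw']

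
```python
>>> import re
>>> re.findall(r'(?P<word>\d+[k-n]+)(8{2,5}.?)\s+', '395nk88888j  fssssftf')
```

[('395nk', '88888j')]

Pattern: one or more of a digit, then one or more of a character in [k-n] (captured as 'word'); then 2 to 5 of the literal '8', then optionally any character (captured); then one or more of whitespace.
Matches: at [0:13] match '395nk88888j  ', groups = ('395nk', '88888j').
With 2 capturing groups, `findall` returns a 2-tuple per match.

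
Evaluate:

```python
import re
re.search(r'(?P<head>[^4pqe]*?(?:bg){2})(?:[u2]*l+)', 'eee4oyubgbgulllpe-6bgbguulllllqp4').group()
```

'oyubgbgulll'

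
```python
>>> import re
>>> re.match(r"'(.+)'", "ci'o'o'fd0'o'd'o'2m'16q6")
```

None

With `match`, the pattern is implicitly anchored at the beginning.
Here position 0 doesn't satisfy it, so the call returns None.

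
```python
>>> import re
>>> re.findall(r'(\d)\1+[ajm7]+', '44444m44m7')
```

['4', '4']

`\1` is not a pattern — it's the concrete string captured by group 1, re-applied verbatim.
One capturing group, so `findall` returns just the captured substring from each match — 2 in all.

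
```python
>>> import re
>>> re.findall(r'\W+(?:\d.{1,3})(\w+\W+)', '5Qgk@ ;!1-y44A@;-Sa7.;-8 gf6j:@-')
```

This matches one or more of a non-word character; then a digit, then 1 to 3 of any character (non-capturing group); then one or more of a word character, then one or more of a non-word character (captured).
Matches: at [4:17] match '@ ;!1-y44A@;-', group 1 = '4A@;-'; at [20:32] match '.;-8 gf6j:@-', group 1 = '6j:@-'.
`findall` collects group 1 from each match (2 total).

['4A@;-', '6j:@-']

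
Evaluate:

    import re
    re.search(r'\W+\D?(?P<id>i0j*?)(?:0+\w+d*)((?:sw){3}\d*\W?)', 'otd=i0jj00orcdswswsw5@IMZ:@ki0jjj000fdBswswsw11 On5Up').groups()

('i0jj', 'swswsw5@')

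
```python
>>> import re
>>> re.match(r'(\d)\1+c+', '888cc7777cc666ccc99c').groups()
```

The backreference `\1` re-matches whatever the first group consumed, character for character.
`match` is anchored at position 0; if the pattern doesn't fit there, it returns None.
The match spans [0:5] → '888cc'.
Captured: group 1 = '8'.

('8',)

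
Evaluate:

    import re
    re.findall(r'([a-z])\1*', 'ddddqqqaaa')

['d', 'q', 'a']

`\1` is not a pattern — it's the concrete string captured by group 1, re-applied verbatim.
Walking the string: at [0:4] match 'dddd', group 1 = 'd'; at [4:7] match 'qqq', group 1 = 'q'; at [7:10] match 'aaa', group 1 = 'a'.
One capturing group, so `findall` returns just the captured substring from each match — 3 in all.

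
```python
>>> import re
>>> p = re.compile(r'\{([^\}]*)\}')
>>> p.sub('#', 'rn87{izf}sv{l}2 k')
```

'rn87#sv#2 k'

Matches: at [4:9] → '{izf}'; at [11:14] → '{l}'.
Each match is replaced by '#'.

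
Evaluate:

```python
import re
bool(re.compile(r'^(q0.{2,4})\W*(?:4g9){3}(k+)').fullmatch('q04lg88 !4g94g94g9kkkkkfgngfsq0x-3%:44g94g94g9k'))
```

Pattern: anchored at the start of the string; then the literal 'q', then the literal '0', then 2 to 4 of any character (captured); then zero or more of a non-word character, then the literal '4g9' repeated 3 times; then one or more of a literal 'k' (captured).
`re.fullmatch` requires the pattern to consume the entire string.
Here there's no way to consume every character, so the call returns None, and `bool(None)` is False.

False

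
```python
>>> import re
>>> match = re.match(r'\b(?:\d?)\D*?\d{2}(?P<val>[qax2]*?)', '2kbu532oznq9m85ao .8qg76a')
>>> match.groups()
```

This matches a word boundary (`\b`, zero-width); then optionally a digit (non-capturing group); then zero or more of a non-digit (lazy), then exactly 2 of a digit; then zero or more of one of [qax2] (lazy) (captured as 'val').
Because the quantifier is non-greedy, it stops expanding at the earliest point where the rest of the pattern can succeed.
With `match`, the pattern is implicitly anchored at the beginning.
The match spans [0:6] → '2kbu53'.
Captured: group 1 = ''.

('',)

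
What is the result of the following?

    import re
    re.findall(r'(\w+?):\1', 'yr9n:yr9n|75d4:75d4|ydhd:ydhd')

['yr9n', '75d4', 'ydhd']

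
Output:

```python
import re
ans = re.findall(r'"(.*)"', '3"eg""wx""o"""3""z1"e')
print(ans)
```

['eg""wx""o"""3""z1']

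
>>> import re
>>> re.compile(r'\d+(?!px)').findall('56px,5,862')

The negative lookaround is zero-width — it rules out positions where the adjacent text would match, without consuming anything.
No capturing groups, so `findall` returns the 3 full match strings.

['5', '5', '862']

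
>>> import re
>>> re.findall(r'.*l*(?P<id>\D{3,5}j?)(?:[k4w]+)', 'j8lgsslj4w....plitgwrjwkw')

['jwk']

With a single group, `findall` returns only what that group captured — 1 item.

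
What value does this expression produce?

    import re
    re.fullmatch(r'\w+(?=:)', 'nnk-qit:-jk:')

None

`fullmatch` succeeds only if the pattern covers the string from start to end.
Here the pattern can't cover the whole string, so the call returns None.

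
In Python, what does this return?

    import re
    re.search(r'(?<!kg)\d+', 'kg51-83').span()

(3, 4)

`(?!…)`/`(?<!…)` only lets a position through if the neighbouring text does NOT match; no characters are consumed.
The match spans [3:4] → '1'.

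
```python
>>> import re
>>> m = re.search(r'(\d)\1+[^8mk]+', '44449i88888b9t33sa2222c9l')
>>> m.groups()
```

('4',)

The match spans [0:6] → '44449i'.
Captured: group 1 = '4'.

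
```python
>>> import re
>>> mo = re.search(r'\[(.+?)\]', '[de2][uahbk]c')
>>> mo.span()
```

(0, 5)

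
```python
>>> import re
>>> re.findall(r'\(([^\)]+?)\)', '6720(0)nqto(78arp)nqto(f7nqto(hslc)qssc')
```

Matches: at [4:7] match '(0)', group 1 = '0'; at [11:18] match '(78arp)', group 1 = '78arp'; at [22:35] match '(f7nqto(hslc)', group 1 = 'f7nqto(hslc'.
With a single group, `findall` returns only what that group captured — 3 items.

['0', '78arp', 'f7nqto(hslc']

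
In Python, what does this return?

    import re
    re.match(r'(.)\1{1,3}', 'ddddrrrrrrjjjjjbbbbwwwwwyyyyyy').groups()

`\1` is not a pattern — it's the concrete string captured by group 1, re-applied verbatim.
`match` is anchored at position 0; if the pattern doesn't fit there, it returns None.
The match spans [0:4] → 'dddd'.
Captured: group 1 = 'd'.

('d',)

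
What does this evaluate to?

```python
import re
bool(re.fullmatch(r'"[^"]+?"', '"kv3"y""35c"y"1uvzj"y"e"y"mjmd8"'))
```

`re.fullmatch` requires the pattern to consume the entire string.
Here the string isn't matched end-to-end, so the call returns None, and `bool(None)` is False.

False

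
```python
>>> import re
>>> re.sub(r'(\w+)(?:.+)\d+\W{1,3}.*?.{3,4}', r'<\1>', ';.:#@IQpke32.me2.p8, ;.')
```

Pattern: one or more of a word character (captured); then one or more of any character (non-capturing group); then one or more of a digit, then 1 to 3 of a non-word character; then zero or more of any character (lazy), then 3 to 4 of any character.
Matches: at [5:23] → 'IQpke32.me2.p8, ;.'.
`\1` in the replacement pulls in group 1's text for each match.

';.:#@<IQpke32>'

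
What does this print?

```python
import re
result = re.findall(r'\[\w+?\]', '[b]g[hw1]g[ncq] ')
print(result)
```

['[b]', '[hw1]', '[ncq]']

Walking the string: at [0:3] → '[b]'; at [4:9] → '[hw1]'; at [10:15] → '[ncq]'.
With no groups in the pattern, `findall` gives back each whole match — 3 here.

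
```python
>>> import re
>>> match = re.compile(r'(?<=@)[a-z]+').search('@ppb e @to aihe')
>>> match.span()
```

(1, 4)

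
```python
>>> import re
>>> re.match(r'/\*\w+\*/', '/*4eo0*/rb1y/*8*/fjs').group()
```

'/*4eo0*/'

With `match`, the pattern is implicitly anchored at the beginning.
The match spans [0:8] → '/*4eo0*/'.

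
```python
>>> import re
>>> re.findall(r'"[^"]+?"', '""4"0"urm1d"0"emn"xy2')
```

Since nothing is captured, `findall` lists the 3 matched substrings directly.

['"4"', '"urm1d"', '"emn"']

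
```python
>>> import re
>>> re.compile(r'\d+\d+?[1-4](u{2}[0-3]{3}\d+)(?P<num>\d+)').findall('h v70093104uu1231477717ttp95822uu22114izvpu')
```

[('uu123147771', '7'), ('uu2211', '4')]

2 groups means each result is a tuple of 2 captured strings — 2 here.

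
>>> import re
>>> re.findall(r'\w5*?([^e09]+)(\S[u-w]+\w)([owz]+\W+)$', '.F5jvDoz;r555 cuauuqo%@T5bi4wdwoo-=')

Lazy quantifiers expand one character at a time until the remainder of the pattern can match.
With 3 capturing groups, `findall` returns a 3-tuple per match.

[('5jvDoz;r555 cuauuqo%@T5bi4w', 'dwo', 'o-=')]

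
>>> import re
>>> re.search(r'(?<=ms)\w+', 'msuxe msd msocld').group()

'uxe'

The positive lookaround only admits positions where the adjacent text matches; those characters stay outside the span.
`re.search` scans for the first position where the pattern succeeds.
The match spans [2:5] → 'uxe'.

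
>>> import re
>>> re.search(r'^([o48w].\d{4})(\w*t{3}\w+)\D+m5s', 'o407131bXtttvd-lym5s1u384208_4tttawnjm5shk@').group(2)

The match spans [0:20] → 'o407131bXtttvd-lym5s'.
Captured: group 1 = 'o40713', group 2 = '1bXtttvd'.

'1bXtttvd'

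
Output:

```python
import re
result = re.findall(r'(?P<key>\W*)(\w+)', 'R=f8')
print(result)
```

[('', 'R'), ('=', 'f8')]

Pattern: zero or more of a non-word character (captured as 'key'); then one or more of a word character (captured).
Walking the string: at [0:1] match 'R', groups = ('', 'R'); at [1:4] match '=f8', groups = ('=', 'f8').
`findall` packs the 2 group values into a tuple for every match.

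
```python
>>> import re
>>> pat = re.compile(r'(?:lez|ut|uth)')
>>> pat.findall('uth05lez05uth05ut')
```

['ut', 'lez', 'ut', 'ut']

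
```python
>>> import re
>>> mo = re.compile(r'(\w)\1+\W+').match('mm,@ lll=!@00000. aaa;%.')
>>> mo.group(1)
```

'm'

The backreference `\1` re-matches whatever the first group consumed, character for character.
`re.match` only tries the pattern at the start of the string.
The match spans [0:5] → 'mm,@ '.
Captured: group 1 = 'm'.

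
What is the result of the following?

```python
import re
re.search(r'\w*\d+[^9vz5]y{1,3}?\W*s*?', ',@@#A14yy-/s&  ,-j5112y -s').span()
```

(4, 11)

This matches zero or more of a word character, then one or more of a digit; then any character except [9vz5]; then 1 to 3 of the literal 'y' (lazy), then zero or more of a non-word character, then zero or more of a literal 's' (lazy).
With the lazy modifier that quantifier settles for the fewest repetitions that let the rest of the pattern succeed (the atoms after it are unaffected and can still be greedy).
Unlike `match`, `search` isn't anchored — it looks for the pattern anywhere in the string.
The match spans [4:11] → 'A14yy-/'.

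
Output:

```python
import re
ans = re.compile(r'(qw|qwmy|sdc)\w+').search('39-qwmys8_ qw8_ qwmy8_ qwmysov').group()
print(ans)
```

The match spans [3:10] → 'qwmys8_'.

qwmys8_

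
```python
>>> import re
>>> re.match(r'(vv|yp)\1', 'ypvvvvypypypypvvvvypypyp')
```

`re.match` only tries the pattern at the start of the string.
Here the pattern fails at index 0, so the call returns None.

None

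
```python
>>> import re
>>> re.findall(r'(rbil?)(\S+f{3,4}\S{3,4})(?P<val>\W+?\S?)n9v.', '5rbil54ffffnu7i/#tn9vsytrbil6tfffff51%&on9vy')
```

[('rbil', '54ffffnu7i/#tn9vsytrbil6tfffff51%', '&o')]

Pattern: the literal 'rbi', then optionally the literal 'l' (captured); then one or more of a non-whitespace character, then 3 to 4 of the literal 'f', then 3 to 4 of a non-whitespace character (captured); then one or more of a non-word character (lazy), then optionally a non-whitespace character (captured as 'val'); then the literal 'n9v', then any character.
Multiple groups make `findall` return tuples — one 3-tuple for the one match.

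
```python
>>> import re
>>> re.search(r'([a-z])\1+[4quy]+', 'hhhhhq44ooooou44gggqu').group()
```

The backreference `\1` re-matches whatever the first group consumed, character for character.
`search` walks the string left to right and returns the first match it finds.
The match spans [0:8] → 'hhhhhq44'.
Captured: group 1 = 'h'.

'hhhhhq44'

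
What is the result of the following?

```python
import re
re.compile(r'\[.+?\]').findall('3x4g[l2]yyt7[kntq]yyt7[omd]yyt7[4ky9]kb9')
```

['[l2]', '[kntq]', '[omd]', '[4ky9]']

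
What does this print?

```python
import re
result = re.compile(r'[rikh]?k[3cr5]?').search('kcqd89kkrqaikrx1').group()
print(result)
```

kc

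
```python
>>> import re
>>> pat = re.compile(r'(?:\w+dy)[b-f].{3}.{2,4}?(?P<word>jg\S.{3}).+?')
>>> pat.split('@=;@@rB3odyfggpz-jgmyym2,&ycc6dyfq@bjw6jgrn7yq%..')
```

['@=;@@', 'jgmyym', ',&', 'jgrn7y', '%..']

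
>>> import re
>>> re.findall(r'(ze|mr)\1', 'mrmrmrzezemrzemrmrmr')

['mr', 'ze', 'mr']

`\1` has to match the exact text group 1 already captured.
Walking the string: at [0:4] match 'mrmr', group 1 = 'mr'; at [6:10] match 'zeze', group 1 = 'ze'; at [14:18] match 'mrmr', group 1 = 'mr'.
With a single group, `findall` returns only what that group captured — 3 items.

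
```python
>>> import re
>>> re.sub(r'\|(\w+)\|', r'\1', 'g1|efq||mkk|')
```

The replacement refers to a captured group, so each match is rewritten using its own captured text.

'g1efqmkk'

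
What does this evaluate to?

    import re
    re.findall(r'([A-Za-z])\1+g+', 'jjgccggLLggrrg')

`\1` is not a pattern — it's the concrete string captured by group 1, re-applied verbatim.
Scanning left to right: at [0:3] match 'jjg', group 1 = 'j'; at [3:7] match 'ccgg', group 1 = 'c'; at [7:11] match 'LLgg', group 1 = 'L'; at [11:14] match 'rrg', group 1 = 'r'.
Because there's exactly one group, `findall` drops the full match and keeps group 1 from each hit.

['j', 'c', 'L', 'r']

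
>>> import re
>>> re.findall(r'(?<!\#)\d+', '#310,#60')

['10', '0']

The negative lookaround is zero-width — it rules out positions where the adjacent text would match, without consuming anything.
No capturing groups, so `findall` returns the 2 full match strings.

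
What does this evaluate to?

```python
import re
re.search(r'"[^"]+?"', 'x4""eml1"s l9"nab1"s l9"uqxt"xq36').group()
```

`search` walks the string left to right and returns the first match it finds.
The match spans [3:9] → '"eml1"'.

'"eml1"'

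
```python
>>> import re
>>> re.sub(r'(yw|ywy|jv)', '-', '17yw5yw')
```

Matches: at [2:4] → 'yw'; at [5:7] → 'yw'.
Every occurrence is swapped for '-'.

'17-5-'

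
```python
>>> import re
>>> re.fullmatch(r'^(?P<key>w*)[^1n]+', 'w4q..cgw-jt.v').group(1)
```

'w'

The match spans [0:13] → 'w4q..cgw-jt.v'.
Captured: group 1 = 'w'.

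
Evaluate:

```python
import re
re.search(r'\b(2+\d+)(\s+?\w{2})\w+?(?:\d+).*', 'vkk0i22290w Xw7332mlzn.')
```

Pattern: a word boundary (`\b`, zero-width); then one or more of a literal '2', then one or more of a digit (captured); then one or more of whitespace (lazy), then exactly 2 of a word character (captured); then one or more of a word character (lazy); then one or more of a digit (non-capturing group); then zero or more of any character.
Unlike `match`, `search` isn't anchored — it looks for the pattern anywhere in the string.
Here the pattern never matches, so the call returns None.

None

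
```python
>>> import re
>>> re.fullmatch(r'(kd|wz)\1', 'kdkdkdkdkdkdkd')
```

The backreference `\1` re-matches whatever the first group consumed, character for character.
`re.fullmatch` is like wrapping the pattern in `^…$` (in single-line mode).
Here the pattern can't cover the whole string, so the call returns None.

None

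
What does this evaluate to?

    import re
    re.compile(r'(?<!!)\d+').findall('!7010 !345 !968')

A negative assertion filters positions out without eating any characters.
Scanning left to right: at [2:5] → '010'; at [8:10] → '45'; at [13:15] → '68'.
No capturing groups, so `findall` returns the 3 full match strings.

['010', '45', '68']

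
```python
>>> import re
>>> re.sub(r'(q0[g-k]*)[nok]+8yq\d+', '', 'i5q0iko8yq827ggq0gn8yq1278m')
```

'i5ggm'

Pattern: the literal 'q0', then zero or more of a character in [g-k] (captured); then one or more of one of [nok], then the literal '8yq', then one or more of a digit.
Every occurrence is swapped for ''.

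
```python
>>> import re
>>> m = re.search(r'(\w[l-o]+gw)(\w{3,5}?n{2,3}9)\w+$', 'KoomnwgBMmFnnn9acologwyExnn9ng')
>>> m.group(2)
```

Pattern: a word character, then one or more of a character in [l-o], then the literal 'gw' (captured); then 3 to 5 of a word character (lazy), then 2 to 3 of the literal 'n', then a literal '9' (captured); then one or more of a word character; then anchored at the end.
`search` walks the string left to right and returns the first match it finds.
The match spans [16:30] → 'cologwyExnn9ng'.
Captured: group 1 = 'cologw', group 2 = 'yExnn9'.

'yExnn9'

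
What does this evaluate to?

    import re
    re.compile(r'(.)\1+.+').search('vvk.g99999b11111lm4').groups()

The match spans [0:19] → 'vvk.g99999b11111lm4'.
Captured: group 1 = 'v'.

('v',)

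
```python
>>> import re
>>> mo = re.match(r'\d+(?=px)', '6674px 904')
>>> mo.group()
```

Lookahead/lookbehind check context without consuming it, so the matched span excludes the asserted characters.
With `match`, the pattern is implicitly anchored at the beginning.
The match spans [0:4] → '6674'.

'6674'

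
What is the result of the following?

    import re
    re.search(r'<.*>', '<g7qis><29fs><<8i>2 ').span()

(0, 18)

The match spans [0:18] → '<g7qis><29fs><<8i>'.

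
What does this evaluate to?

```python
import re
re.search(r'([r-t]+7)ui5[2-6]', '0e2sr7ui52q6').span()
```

(3, 10)

The match spans [3:10] → 'sr7ui52'.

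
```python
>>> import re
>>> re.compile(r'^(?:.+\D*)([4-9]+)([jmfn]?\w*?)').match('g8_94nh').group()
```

`re.match` won't scan ahead — the pattern has to work from the very first character.
The match spans [0:6] → 'g8_94n'.

'g8_94n'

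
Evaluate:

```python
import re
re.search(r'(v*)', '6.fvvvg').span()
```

The match spans [0:0] → ''.

(0, 0)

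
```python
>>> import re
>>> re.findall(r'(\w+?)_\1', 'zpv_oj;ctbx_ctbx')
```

`\1` has to match the exact text group 1 already captured.
Matches: at [7:16] match 'ctbx_ctbx', group 1 = 'ctbx'.
With a single group, `findall` returns only what that group captured — 1 item.

['ctbx']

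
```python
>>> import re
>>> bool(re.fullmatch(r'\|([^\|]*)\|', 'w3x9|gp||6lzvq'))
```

False

`re.fullmatch` requires the pattern to consume the entire string.
Here there's no way to consume every character, so the call returns None, and `bool(None)` is False.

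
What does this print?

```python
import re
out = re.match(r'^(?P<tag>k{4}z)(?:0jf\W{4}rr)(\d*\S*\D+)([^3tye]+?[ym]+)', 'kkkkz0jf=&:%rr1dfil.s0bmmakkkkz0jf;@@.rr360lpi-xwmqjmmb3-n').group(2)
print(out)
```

1dfil.s0bmmakkkkz0jf;@@.rr360lpi-xwmqj

Pattern: anchored at the start of the string; then exactly 4 of the literal 'k', then the literal 'z' (captured as 'tag'); then the literal '0jf', then exactly 4 of a non-word character, then the literal 'rr' (non-capturing group); then zero or more of a digit, then zero or more of a non-whitespace character, then one or more of a non-digit (captured); then one or more of any character except [3tye] (lazy), then one or more of one of [ym] (captured).
`re.match` won't scan ahead — the pattern has to work from the very first character.
The match spans [0:54] → 'kkkkz0jf=&:%rr1dfil.s0bmmakkkkz0jf;@@.rr360lpi-xwmqjmm'.
Captured: group 1 = 'kkkkz', group 2 = '1dfil.s0bmmakkkkz0jf;@@.rr360lpi-xwmqj', group 3 = 'mm'.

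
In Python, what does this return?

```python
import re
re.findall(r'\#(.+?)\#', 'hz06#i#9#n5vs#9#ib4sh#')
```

['i', 'n5vs', 'ib4sh']

Scanning left to right: at [4:7] match '#i#', group 1 = 'i'; at [8:14] match '#n5vs#', group 1 = 'n5vs'; at [15:22] match '#ib4sh#', group 1 = 'ib4sh'.
Because there's exactly one group, `findall` drops the full match and keeps group 1 from each hit.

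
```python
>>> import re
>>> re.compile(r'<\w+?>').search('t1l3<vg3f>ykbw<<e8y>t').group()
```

The match spans [4:10] → '<vg3f>'.

'<vg3f>'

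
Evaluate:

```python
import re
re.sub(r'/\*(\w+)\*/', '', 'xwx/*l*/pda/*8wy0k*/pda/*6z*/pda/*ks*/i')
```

'xwxpdapdapdai'

Matches: at [3:8] → '/*l*/'; at [11:20] → '/*8wy0k*/'; at [23:29] → '/*6z*/'; at [32:38] → '/*ks*/'.
Every occurrence is swapped for ''.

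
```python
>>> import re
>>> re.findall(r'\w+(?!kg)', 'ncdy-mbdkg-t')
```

['ncdy', 'mbdkg', 't']

`(?!…)`/`(?<!…)` only lets a position through if the neighbouring text does NOT match; no characters are consumed.
Matches: at [0:4] → 'ncdy'; at [5:10] → 'mbdkg'; at [11:12] → 't'.
With no groups in the pattern, `findall` gives back each whole match — 3 here.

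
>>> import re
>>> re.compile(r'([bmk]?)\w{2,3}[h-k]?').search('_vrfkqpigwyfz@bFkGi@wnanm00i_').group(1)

The match spans [0:3] → '_vr'.
Captured: group 1 = ''.

''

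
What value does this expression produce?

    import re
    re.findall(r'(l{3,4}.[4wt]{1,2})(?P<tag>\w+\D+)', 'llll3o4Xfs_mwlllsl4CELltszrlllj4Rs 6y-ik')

This matches 3 to 4 of the literal 'l', then any character, then 1 to 2 of one of [4wt] (captured); then one or more of a word character, then one or more of a non-digit (captured as 'tag').
Walking the string: at [27:35] match 'lllj4Rs ', groups = ('lllj4', 'Rs ').
With 2 capturing groups, `findall` returns a 2-tuple per match.

[('lllj4', 'Rs ')]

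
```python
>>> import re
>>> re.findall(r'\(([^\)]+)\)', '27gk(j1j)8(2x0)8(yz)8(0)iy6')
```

['j1j', '2x0', 'yz', '0']

Because there's exactly one group, `findall` drops the full match and keeps group 1 from each hit.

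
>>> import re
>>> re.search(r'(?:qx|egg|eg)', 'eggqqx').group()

Alternation isn't longest-match — the leftmost alternative that fits at this position is chosen.
`re.search` tries every starting position until one works.
The match spans [0:3] → 'egg'.

'egg'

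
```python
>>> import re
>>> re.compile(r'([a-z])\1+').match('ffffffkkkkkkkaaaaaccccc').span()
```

(0, 6)

`\1` is not a pattern — it's the concrete string captured by group 1, re-applied verbatim.
`re.match` only tries the pattern at the start of the string.
The match spans [0:6] → 'ffffff'.
Captured: group 1 = 'f'.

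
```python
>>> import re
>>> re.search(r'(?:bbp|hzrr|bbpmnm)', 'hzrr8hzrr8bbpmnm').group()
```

Unlike `match`, `search` isn't anchored — it looks for the pattern anywhere in the string.
The match spans [0:4] → 'hzrr'.

'hzrr'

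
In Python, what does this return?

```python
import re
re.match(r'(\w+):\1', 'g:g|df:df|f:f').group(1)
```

'g'

A backreference is literal: `\1` must see the identical characters the first group matched.
With `match`, the pattern is implicitly anchored at the beginning.
The match spans [0:3] → 'g:g'.
Captured: group 1 = 'g'.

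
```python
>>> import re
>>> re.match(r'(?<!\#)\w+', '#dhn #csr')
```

`match` is anchored at position 0; if the pattern doesn't fit there, it returns None.
Here the string doesn't start with a match, so the call returns None.

None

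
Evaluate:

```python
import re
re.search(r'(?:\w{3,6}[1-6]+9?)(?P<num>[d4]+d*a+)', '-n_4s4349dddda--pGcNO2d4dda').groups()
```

The match spans [1:14] → 'n_4s4349dddda'.
Captured: group 1 = 'dddda'.

('dddda',)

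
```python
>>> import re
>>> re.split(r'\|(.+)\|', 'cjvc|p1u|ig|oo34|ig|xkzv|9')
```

['cjvc', 'p1u|ig|oo34|ig|xkzv', '9']

Matches to split on: at [4:25] → '|p1u|ig|oo34|ig|xkzv|'.
`re.split` interleaves the captured-group text with the surrounding fragments.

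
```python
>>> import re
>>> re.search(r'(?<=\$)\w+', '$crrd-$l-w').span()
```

Lookahead/lookbehind check context without consuming it, so the matched span excludes the asserted characters.
`re.search` tries every starting position until one works.
The match spans [1:5] → 'crrd'.

(1, 5)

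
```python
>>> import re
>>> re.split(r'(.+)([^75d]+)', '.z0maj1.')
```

['', '.z0maj1', '.', '']

This matches one or more of any character (captured); then one or more of any character except [75d] (captured).
Matches to split on: at [0:8] → '.z0maj1.'.
The group in the pattern means `split` returns the separators' captures alongside the pieces.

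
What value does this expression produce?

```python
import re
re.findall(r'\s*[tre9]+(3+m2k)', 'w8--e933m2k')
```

['33m2k']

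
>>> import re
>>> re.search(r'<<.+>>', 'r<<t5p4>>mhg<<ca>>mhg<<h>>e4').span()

(1, 26)

`re.search` scans for the first position where the pattern succeeds.
The match spans [1:26] → '<<t5p4>>mhg<<ca>>mhg<<h>>'.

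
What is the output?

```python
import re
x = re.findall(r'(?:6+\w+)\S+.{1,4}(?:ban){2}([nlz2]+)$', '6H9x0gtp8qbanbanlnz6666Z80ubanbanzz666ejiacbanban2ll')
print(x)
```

['2ll']

This matches one or more of the literal '6', then one or more of a word character (non-capturing group); then one or more of a non-whitespace character; then 1 to 4 of any character, then the literal 'ban' repeated 2 times; then one or more of one of [nlz2] (captured); then anchored at the end.
With a single group, `findall` returns only what that group captured — 1 item.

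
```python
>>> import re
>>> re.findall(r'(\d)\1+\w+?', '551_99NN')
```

After group 1 captures some text, `\1` only succeeds where that same text appears again.
One capturing group, so `findall` returns just the captured substring from each match — 2 in all.

['5', '9']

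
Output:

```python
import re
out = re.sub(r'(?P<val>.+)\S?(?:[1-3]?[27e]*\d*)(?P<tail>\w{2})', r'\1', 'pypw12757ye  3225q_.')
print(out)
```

pypw12757ye  3225.

Pattern: one or more of any character (captured as 'val'); then optionally a non-whitespace character; then optionally a character in [1-3], then zero or more of one of [27e], then zero or more of a digit (non-capturing group); then exactly 2 of a word character (captured as 'tail').
Matches: at [0:19] → 'pypw12757ye  3225q_'.
`\1` in the replacement pulls in group 1's text for each match.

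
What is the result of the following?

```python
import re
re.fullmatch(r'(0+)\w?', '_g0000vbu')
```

None

Pattern: one or more of a literal '0' (captured); then optionally a word character.
`re.fullmatch` is like wrapping the pattern in `^…$` (in single-line mode).
Here the pattern can't cover the whole string, so the call returns None.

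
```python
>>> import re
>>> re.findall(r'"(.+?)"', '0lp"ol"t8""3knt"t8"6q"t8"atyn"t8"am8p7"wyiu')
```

['ol', '"3knt', '6q', 'atyn', 'am8p7']

Lazy quantifiers expand one character at a time until the remainder of the pattern can match.
Walking the string: at [3:7] match '"ol"', group 1 = 'ol'; at [9:16] match '""3knt"', group 1 = '"3knt'; at [18:22] match '"6q"', group 1 = '6q'; at [24:30] match '"atyn"', group 1 = 'atyn'; at [32:39] match '"am8p7"', group 1 = 'am8p7'.
`findall` collects group 1 from each match (5 total).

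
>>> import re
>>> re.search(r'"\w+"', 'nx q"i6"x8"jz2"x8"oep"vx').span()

(4, 8)

Unlike `match`, `search` isn't anchored — it looks for the pattern anywhere in the string.
The match spans [4:8] → '"i6"'.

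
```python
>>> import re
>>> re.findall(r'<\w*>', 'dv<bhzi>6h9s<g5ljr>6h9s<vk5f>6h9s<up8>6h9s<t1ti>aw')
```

['<bhzi>', '<g5ljr>', '<vk5f>', '<up8>', '<t1ti>']

Walking the string: at [2:8] → '<bhzi>'; at [12:19] → '<g5ljr>'; at [23:29] → '<vk5f>'; at [33:38] → '<up8>'; at [42:48] → '<t1ti>'.
No capturing groups, so `findall` returns the 5 full match strings.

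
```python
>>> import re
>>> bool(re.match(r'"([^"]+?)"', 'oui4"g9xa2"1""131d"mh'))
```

False

`re.match` only tries the pattern at the start of the string.
Here position 0 doesn't satisfy it, so the call returns None, and `bool(None)` is False.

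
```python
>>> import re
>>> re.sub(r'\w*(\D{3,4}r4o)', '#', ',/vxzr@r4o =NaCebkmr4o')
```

',/# =#'

This matches zero or more of a word character; then 3 to 4 of a non-digit, then the literal 'r4o' (captured).
Matches: at [2:10] → 'vxzr@r4o'; at [12:22] → 'NaCebkmr4o'.
Every occurrence is swapped for '#'.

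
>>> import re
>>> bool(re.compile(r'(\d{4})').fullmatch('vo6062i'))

This matches exactly 4 of a digit (captured).
`fullmatch` succeeds only if the pattern covers the string from start to end.
Here there's no way to consume every character, so the call returns None, and `bool(None)` is False.

False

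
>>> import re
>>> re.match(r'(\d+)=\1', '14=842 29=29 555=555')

`re.match` won't scan ahead — the pattern has to work from the very first character.
Here the pattern fails at index 0, so the call returns None.

None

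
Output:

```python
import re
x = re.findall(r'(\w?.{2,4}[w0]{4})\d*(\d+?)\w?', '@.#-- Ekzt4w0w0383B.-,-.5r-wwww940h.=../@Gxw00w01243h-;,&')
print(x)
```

The pattern matches optionally a word character, then 2 to 4 of any character, then exactly 4 of one of [w0] (captured); then zero or more of a digit; then one or more of a digit (lazy) (captured); then optionally a word character.
Multiple groups make `findall` return tuples — one 2-tuple for each match.

[('Ekzt4w0w0', '3'), ('.5r-wwww', '0'), ('/@Gxw00w', '3')]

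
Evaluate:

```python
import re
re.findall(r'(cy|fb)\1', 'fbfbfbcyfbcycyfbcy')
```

['fb', 'cy']

The backreference `\1` re-matches whatever the first group consumed, character for character.
Matches: at [0:4] match 'fbfb', group 1 = 'fb'; at [10:14] match 'cycy', group 1 = 'cy'.
`findall` collects group 1 from each match (2 total).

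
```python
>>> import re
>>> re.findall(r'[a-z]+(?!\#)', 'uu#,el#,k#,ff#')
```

The negative lookahead/lookbehind blocks any match where the forbidden context is present.
Walking the string: at [0:1] → 'u'; at [4:5] → 'e'; at [11:12] → 'f'.
With no groups in the pattern, `findall` gives back each whole match — 3 here.

['u', 'e', 'f']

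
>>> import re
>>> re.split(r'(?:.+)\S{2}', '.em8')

['', '']

The pattern matches one or more of any character (non-capturing group); then exactly 2 of a non-whitespace character.
Each match becomes a cut point; 2 segments remain.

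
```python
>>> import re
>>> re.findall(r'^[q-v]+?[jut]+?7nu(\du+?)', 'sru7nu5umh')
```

['5u']

The pattern matches anchored at the start of the string; then one or more of a character in [q-v] (lazy); then one or more of one of [jut] (lazy), then the literal '7nu'; then a digit, then one or more of a literal 'u' (lazy) (captured).
With a single group, `findall` returns only what that group captured — 1 item.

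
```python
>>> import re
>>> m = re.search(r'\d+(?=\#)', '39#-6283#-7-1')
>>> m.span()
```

Lookahead/lookbehind check context without consuming it, so the matched span excludes the asserted characters.
`re.search` scans for the first position where the pattern succeeds.
The match spans [0:2] → '39'.

(0, 2)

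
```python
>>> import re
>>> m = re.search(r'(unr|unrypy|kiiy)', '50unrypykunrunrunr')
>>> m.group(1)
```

'unr'

The match spans [2:5] → 'unr'.
Captured: group 1 = 'unr'.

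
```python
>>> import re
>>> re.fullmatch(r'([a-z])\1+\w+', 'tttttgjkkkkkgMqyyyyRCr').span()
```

(0, 22)

For `fullmatch`, every character of the input must be accounted for by the pattern.
The match spans [0:22] → 'tttttgjkkkkkgMqyyyyRCr'.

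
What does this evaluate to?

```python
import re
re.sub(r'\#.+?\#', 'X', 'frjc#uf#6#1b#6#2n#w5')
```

A non-greedy quantifier consumes as few characters as it can — just enough that the remainder of the pattern still matches from where it stops; whatever follows it matches normally.
Each match is replaced by 'X'.

'frjcX6X6Xw5'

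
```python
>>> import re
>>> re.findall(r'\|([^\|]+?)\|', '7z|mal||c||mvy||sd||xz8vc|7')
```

['mal', 'c', 'mvy', 'sd', 'xz8vc']

Because there's exactly one group, `findall` drops the full match and keeps group 1 from each hit.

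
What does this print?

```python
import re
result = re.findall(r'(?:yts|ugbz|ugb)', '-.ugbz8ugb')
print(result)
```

['ugbz', 'ugb']

`|` is ordered: at each position the engine commits to the first alternative that works.
`findall` yields the raw match text (2 of them) because the pattern has no groups.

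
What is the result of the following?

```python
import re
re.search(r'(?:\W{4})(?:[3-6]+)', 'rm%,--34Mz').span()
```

(2, 8)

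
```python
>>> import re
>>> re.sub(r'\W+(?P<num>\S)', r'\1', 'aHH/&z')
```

'aHHz'

Pattern: one or more of a non-word character; then a non-whitespace character (captured as 'num').
Matches: at [3:6] → '/&z'.
`\1` in the replacement pulls in group 1's text for each match.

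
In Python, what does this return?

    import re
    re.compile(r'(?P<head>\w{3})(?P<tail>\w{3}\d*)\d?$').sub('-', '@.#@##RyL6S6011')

Pattern: exactly 3 of a word character (captured as 'head'); then exactly 3 of a word character, then zero or more of a digit (captured as 'tail'); then optionally a digit; then anchored at the end.
Matches: at [6:15] → 'RyL6S6011'.
Each match is replaced by '-'.

'@.#@##-'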